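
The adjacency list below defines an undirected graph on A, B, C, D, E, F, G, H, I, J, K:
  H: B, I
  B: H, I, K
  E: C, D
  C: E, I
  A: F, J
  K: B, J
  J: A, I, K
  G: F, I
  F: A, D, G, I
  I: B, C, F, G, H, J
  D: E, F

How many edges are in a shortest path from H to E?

3

Distance 0: H.
Distance 1: B, I.
Distance 2: C, F, G, J, K.
Distance 3: A, D, E — contains E.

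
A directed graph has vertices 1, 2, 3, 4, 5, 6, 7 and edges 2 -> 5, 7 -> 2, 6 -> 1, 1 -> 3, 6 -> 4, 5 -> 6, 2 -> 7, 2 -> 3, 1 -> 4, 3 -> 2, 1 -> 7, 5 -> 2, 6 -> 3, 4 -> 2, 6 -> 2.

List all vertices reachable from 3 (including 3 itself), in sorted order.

Start at 3.
Its neighbours: 2.
Then their neighbours: 5, 7.
Then next layer: 6.
Then next layer: 1, 4.
Every vertex is now reached.

1, 2, 3, 4, 5, 6, 7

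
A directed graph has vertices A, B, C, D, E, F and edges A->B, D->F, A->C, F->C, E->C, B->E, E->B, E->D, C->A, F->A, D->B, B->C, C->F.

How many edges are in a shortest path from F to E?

3

Distance 0: F.
Distance 1: A, C.
Distance 2: B.
Distance 3: E — contains E.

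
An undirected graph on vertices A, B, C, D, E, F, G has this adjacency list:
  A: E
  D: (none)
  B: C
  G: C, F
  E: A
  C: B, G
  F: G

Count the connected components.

3

From A: component {A, E}.
From B: component {B, C, F, G}.
From D: component {D}.
That's 3 components.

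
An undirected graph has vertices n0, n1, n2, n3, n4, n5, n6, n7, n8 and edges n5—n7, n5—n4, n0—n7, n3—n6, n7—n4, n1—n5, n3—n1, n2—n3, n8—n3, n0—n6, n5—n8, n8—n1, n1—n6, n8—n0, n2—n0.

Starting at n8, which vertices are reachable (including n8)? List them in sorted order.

n0, n1, n2, n3, n4, n5, n6, n7, n8

Start at n8.
Its neighbours: n0, n1, n3, n5.
Then their neighbours: n2, n4, n6, n7.
Every vertex is now reached.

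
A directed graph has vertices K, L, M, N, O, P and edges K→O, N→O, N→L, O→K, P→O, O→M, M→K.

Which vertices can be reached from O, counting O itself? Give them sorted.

K, M, O

Start at O.
Its neighbours: K, M.
Nothing further is reachable.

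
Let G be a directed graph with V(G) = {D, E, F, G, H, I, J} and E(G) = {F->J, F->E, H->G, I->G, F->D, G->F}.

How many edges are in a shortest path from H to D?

3

Distance 0: H.
Distance 1: G.
Distance 2: F.
Distance 3: D, E, J — contains D.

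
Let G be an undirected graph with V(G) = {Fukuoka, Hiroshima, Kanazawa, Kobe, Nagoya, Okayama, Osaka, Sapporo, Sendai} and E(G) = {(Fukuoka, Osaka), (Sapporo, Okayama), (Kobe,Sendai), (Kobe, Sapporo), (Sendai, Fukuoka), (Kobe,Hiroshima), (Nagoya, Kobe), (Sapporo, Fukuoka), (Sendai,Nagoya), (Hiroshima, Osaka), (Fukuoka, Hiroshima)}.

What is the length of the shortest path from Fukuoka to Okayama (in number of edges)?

2

Distance 0: Fukuoka.
Distance 1: Hiroshima, Osaka, Sapporo, Sendai.
Distance 2: Kobe, Nagoya, Okayama — contains Okayama.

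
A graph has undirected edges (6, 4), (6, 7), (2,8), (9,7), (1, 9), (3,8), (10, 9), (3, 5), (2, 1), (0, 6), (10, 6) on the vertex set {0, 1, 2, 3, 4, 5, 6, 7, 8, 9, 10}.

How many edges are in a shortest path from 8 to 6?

Distance 0: 8.
Distance 1: 2, 3.
Distance 2: 1, 5.
Distance 3: 9.
Distance 4: 7, 10.
Distance 5: 6 — contains 6.

5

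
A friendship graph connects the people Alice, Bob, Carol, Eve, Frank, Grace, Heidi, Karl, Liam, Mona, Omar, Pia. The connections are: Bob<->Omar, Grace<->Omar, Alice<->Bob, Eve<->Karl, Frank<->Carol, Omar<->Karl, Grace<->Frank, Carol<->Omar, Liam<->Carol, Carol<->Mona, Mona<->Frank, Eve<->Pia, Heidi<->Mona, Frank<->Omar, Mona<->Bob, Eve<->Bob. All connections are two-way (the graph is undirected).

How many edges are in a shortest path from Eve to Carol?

3

Distance 0: Eve.
Distance 1: Bob, Karl, Pia.
Distance 2: Alice, Mona, Omar.
Distance 3: Carol, Frank, Grace, Heidi — contains Carol.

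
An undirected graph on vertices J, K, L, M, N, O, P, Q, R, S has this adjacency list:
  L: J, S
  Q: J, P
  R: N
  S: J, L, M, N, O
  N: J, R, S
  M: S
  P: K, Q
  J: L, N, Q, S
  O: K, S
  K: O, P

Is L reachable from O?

Explore from O.
Distance 1: reach K, S.
Distance 2: reach J, L, M, N, P.
Found L.

Yes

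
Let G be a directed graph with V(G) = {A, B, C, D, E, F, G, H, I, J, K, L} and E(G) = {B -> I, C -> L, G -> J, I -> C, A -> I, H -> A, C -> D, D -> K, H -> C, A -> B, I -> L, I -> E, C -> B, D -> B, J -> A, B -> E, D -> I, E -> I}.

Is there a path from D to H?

Explore from D.
Distance 1: reach B, I, K.
Distance 2: reach C, E, L.
The search from D is exhausted; no directed path reaches H.

No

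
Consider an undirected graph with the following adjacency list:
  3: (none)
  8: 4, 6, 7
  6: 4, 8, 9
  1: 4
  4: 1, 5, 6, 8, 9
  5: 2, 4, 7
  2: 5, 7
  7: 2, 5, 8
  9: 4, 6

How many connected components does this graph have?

From 1: component {1, 2, 4, 5, 6, 7, 8, 9}.
From 3: component {3}.
That's 2 components.

2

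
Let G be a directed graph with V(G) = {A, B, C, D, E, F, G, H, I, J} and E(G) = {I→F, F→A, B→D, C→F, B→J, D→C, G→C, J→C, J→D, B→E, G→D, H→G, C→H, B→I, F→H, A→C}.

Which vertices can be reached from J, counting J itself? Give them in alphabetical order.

A, C, D, F, G, H, J

Start at J.
Its neighbours: C, D.
Then their neighbours: F, H.
Then next layer: A, G.
Nothing further is reachable.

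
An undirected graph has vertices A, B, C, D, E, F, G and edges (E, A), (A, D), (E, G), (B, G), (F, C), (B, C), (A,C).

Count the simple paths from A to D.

A–D

1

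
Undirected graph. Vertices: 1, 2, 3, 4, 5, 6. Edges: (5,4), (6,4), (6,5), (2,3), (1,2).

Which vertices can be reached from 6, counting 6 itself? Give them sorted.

Start at 6.
Its neighbours: 4, 5.
Nothing further is reachable.

4, 5, 6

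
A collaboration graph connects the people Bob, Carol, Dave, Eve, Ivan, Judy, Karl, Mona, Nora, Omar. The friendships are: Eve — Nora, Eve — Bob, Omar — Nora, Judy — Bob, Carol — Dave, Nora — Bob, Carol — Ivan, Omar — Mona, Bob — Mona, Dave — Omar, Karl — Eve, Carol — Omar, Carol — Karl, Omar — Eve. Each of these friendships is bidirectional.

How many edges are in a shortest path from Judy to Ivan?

Distance 0: Judy.
Distance 1: Bob.
Distance 2: Eve, Mona, Nora.
Distance 3: Karl, Omar.
Distance 4: Carol, Dave.
Distance 5: Ivan — contains Ivan.

5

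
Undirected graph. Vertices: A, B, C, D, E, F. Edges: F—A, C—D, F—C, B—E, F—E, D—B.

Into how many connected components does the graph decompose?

1

From A: component {A, B, C, D, E, F}.
That's 1 component.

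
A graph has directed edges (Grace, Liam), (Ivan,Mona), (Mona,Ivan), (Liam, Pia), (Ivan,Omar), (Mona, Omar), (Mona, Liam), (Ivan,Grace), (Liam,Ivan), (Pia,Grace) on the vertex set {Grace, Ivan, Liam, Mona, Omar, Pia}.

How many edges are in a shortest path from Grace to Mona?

Distance 0: Grace.
Distance 1: Liam.
Distance 2: Ivan, Pia.
Distance 3: Mona, Omar — contains Mona.

3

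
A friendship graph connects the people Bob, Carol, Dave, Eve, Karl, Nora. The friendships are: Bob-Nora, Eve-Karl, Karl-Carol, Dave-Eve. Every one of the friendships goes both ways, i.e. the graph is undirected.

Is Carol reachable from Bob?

Explore from Bob.
Distance 1: reach Nora.
The search is exhausted without reaching Carol; it lies in a different component.

No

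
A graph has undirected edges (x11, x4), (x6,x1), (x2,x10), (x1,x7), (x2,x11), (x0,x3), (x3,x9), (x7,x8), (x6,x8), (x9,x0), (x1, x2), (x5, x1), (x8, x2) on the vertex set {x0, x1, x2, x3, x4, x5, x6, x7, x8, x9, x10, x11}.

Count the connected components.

From x0: component {x0, x3, x9}.
From x1: component {x1, x2, x4, x5, x6, x7, x8, x10, x11}.
That's 2 components.

2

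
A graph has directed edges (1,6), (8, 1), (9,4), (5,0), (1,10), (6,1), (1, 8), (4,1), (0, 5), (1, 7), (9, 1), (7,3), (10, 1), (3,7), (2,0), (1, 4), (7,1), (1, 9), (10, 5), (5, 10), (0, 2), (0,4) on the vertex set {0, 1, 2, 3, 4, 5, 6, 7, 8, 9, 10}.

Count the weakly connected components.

From 0: component {0, 1, 2, 3, 4, 5, 6, 7, 8, 9, 10}.
That's 1 component.

1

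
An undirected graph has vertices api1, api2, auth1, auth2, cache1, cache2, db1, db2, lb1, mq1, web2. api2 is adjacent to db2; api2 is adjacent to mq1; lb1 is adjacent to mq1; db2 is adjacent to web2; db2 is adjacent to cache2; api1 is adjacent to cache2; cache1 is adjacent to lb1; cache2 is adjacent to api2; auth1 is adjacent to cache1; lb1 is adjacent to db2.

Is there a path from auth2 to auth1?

auth2 has no edges, so nothing is reachable from it.

No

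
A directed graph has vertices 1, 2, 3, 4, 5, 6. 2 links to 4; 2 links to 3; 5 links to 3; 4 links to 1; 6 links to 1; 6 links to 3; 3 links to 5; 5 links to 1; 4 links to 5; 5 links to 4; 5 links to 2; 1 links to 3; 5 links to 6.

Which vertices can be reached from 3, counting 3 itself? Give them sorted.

1, 2, 3, 4, 5, 6

Start at 3.
Its neighbours: 5.
Then their neighbours: 1, 2, 4, 6.
Every vertex is now reached.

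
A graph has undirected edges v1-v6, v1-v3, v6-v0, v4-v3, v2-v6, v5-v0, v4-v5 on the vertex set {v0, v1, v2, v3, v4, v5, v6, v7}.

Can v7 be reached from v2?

Explore from v2.
Distance 1: reach v6.
Distance 2: reach v0, v1.
Distance 3: reach v3, v5.
Distance 4: reach v4.
The search is exhausted without reaching v7; it lies in a different component.

No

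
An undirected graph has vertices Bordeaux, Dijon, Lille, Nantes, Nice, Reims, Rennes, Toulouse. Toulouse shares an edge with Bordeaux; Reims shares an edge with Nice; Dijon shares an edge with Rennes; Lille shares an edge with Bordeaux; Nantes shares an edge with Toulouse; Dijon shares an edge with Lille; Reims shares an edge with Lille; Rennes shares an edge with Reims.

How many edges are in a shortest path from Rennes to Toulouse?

4

Distance 0: Rennes.
Distance 1: Dijon, Reims.
Distance 2: Lille, Nice.
Distance 3: Bordeaux.
Distance 4: Toulouse — contains Toulouse.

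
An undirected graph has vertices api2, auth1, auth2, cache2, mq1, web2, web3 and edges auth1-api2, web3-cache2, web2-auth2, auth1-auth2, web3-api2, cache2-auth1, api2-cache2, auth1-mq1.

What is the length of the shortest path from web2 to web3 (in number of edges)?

4

Distance 0: web2.
Distance 1: auth2.
Distance 2: auth1.
Distance 3: api2, cache2, mq1.
Distance 4: web3 — contains web3.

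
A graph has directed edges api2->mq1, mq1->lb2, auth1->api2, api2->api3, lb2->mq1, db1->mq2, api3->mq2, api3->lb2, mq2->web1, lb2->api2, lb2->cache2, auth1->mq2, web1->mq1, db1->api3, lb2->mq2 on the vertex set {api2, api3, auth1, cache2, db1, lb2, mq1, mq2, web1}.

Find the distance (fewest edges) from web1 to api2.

3

Distance 0: web1.
Distance 1: mq1.
Distance 2: lb2.
Distance 3: api2, cache2, mq2 — contains api2.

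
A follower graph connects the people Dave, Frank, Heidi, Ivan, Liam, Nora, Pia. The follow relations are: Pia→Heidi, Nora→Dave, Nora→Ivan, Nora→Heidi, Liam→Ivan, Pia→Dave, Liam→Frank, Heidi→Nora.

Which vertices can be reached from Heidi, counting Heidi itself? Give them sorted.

Start at Heidi.
Its neighbours: Nora.
Then their neighbours: Dave, Ivan.
Nothing further is reachable.

Dave, Heidi, Ivan, Nora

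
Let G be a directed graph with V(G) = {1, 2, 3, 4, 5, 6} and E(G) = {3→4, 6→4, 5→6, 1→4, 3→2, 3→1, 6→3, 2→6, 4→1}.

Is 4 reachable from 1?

Yes

Explore from 1.
Distance 1: reach 4.
Found 4.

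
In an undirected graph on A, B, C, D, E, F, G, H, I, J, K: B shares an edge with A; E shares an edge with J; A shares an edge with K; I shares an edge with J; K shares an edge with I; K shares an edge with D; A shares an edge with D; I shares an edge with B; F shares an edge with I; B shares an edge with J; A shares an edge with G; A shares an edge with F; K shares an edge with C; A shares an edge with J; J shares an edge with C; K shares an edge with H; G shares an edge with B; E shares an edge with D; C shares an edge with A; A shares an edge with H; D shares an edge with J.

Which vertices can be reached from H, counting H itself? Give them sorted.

Start at H.
Its neighbours: A, K.
Then their neighbours: B, C, D, F, G, I, J.
Then next layer: E.
Every vertex is now reached.

A, B, C, D, E, F, G, H, I, J, K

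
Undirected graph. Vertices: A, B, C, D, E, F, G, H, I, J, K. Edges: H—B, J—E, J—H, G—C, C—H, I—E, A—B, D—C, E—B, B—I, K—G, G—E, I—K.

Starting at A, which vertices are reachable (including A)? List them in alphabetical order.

Start at A.
Its neighbours: B.
Then their neighbours: E, H, I.
Then next layer: C, G, J, K.
Then next layer: D.
Nothing further is reachable.

A, B, C, D, E, G, H, I, J, K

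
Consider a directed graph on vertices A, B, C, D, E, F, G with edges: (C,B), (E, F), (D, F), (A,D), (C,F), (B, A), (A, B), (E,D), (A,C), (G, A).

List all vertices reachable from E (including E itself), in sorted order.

Start at E.
Its neighbours: D, F.
Nothing further is reachable.

D, E, F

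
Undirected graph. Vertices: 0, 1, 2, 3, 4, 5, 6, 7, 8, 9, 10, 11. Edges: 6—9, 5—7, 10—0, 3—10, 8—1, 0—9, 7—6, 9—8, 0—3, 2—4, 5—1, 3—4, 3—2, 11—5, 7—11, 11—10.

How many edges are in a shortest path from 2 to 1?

5

Distance 0: 2.
Distance 1: 3, 4.
Distance 2: 0, 10.
Distance 3: 9, 11.
Distance 4: 5, 6, 7, 8.
Distance 5: 1 — contains 1.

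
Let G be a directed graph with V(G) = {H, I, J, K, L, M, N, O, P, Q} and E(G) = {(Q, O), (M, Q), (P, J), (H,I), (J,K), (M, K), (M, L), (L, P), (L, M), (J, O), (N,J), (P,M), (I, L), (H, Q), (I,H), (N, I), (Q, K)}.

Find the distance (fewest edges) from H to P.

Distance 0: H.
Distance 1: I, Q.
Distance 2: K, L, O.
Distance 3: M, P — contains P.

3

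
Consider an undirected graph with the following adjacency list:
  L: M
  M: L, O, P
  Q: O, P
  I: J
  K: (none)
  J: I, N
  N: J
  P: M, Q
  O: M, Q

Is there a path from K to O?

No

K has no edges, so nothing is reachable from it.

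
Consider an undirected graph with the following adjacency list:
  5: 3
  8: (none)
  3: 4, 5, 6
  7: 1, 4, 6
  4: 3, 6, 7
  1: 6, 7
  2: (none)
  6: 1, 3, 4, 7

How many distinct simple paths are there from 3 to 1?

3–4–6–1
3–4–6–7–1
3–4–7–1
3–4–7–6–1
3–6–1
3–6–4–7–1
3–6–7–1

7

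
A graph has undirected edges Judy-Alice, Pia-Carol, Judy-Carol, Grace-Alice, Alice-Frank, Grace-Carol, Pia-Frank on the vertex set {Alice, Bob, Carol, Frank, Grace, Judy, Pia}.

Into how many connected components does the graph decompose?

2

From Alice: component {Alice, Carol, Frank, Grace, Judy, Pia}.
From Bob: component {Bob}.
That's 2 components.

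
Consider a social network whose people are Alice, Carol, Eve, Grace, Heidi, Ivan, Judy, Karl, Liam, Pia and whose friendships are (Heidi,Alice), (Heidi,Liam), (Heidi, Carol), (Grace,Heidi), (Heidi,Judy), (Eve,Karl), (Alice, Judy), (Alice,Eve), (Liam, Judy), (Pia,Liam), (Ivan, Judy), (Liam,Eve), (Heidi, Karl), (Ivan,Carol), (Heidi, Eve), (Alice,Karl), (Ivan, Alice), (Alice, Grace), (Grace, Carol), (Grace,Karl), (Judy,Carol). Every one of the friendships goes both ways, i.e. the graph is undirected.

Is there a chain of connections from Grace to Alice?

Explore from Grace.
Distance 1: reach Alice, Carol, Heidi, Karl.
Found Alice.

Yes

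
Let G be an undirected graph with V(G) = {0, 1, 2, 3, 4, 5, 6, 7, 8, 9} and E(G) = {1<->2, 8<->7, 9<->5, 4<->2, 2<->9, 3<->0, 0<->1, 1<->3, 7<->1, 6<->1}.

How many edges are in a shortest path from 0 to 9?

Distance 0: 0.
Distance 1: 1, 3.
Distance 2: 2, 6, 7.
Distance 3: 4, 8, 9 — contains 9.

3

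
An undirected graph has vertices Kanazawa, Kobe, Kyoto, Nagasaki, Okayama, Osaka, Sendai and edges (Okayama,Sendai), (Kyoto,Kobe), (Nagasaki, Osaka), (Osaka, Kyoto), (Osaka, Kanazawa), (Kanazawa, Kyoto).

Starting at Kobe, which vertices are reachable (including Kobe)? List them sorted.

Start at Kobe.
Its neighbours: Kyoto.
Then their neighbours: Kanazawa, Osaka.
Then next layer: Nagasaki.
Nothing further is reachable.

Kanazawa, Kobe, Kyoto, Nagasaki, Osaka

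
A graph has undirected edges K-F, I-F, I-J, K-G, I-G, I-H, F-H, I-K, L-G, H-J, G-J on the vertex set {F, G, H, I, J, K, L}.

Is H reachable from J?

Explore from J.
Distance 1: reach G, H, I.
Found H.

Yes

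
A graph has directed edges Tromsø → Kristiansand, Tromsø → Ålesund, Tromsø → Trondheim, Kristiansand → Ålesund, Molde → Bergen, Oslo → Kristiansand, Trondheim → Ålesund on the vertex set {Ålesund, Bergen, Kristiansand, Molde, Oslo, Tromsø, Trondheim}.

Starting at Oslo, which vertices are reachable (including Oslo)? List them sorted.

Start at Oslo.
Its neighbours: Kristiansand.
Then their neighbours: Ålesund.
Nothing further is reachable.

Ålesund, Kristiansand, Oslo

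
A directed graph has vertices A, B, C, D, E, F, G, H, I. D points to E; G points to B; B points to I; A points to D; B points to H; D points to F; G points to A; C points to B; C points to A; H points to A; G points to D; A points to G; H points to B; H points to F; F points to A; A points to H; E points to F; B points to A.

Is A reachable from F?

Explore from F.
Distance 1: reach A.
Found A.

Yes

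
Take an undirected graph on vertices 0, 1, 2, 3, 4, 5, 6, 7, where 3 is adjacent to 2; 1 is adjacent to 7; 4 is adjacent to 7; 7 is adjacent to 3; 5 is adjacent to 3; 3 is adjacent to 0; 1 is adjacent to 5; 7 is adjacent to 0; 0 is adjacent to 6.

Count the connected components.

From 0: component {0, 1, 2, 3, 4, 5, 6, 7}.
That's 1 component.

1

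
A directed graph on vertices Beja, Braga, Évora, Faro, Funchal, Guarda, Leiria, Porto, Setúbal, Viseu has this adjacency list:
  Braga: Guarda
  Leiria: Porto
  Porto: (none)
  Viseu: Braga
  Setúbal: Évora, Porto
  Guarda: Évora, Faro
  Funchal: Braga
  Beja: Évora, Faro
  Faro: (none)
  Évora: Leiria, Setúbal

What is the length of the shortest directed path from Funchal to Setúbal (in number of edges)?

Distance 0: Funchal.
Distance 1: Braga.
Distance 2: Guarda.
Distance 3: Évora, Faro.
Distance 4: Leiria, Setúbal — contains Setúbal.

4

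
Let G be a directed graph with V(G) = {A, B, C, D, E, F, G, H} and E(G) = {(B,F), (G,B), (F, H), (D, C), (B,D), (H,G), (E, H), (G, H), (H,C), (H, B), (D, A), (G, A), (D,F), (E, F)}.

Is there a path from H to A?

Yes

Explore from H.
Distance 1: reach B, C, G.
Distance 2: reach A, D, F.
Found A.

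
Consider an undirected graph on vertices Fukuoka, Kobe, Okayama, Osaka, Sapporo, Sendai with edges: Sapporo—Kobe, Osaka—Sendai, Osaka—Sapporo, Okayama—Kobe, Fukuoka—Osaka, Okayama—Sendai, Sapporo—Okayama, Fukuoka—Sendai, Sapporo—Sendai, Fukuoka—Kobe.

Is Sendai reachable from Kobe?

Explore from Kobe.
Distance 1: reach Fukuoka, Okayama, Sapporo.
Distance 2: reach Osaka, Sendai.
Found Sendai.

Yes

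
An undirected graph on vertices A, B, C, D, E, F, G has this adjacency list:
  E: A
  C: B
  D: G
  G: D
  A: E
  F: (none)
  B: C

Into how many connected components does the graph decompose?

From A: component {A, E}.
From B: component {B, C}.
From D: component {D, G}.
From F: component {F}.
That's 4 components.

4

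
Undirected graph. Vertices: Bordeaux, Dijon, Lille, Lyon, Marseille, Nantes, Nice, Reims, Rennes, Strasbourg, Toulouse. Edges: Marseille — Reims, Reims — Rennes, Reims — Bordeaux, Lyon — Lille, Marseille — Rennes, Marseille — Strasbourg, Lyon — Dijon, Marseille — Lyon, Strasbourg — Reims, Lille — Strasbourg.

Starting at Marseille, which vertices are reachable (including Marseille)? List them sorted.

Bordeaux, Dijon, Lille, Lyon, Marseille, Reims, Rennes, Strasbourg

Start at Marseille.
Its neighbours: Lyon, Reims, Rennes, Strasbourg.
Then their neighbours: Bordeaux, Dijon, Lille.
Nothing further is reachable.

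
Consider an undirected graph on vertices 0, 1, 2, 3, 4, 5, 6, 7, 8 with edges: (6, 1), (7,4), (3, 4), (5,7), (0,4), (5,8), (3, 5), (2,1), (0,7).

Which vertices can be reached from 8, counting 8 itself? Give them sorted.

Start at 8.
Its neighbours: 5.
Then their neighbours: 3, 7.
Then next layer: 0, 4.
Nothing further is reachable.

0, 3, 4, 5, 7, 8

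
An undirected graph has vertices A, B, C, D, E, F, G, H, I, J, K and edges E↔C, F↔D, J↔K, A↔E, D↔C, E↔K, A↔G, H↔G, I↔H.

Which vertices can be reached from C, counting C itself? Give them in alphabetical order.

A, C, D, E, F, G, H, I, J, K

Start at C.
Its neighbours: D, E.
Then their neighbours: A, F, K.
Then next layer: G, J.
Then next layer: H.
Then next layer: I.
Nothing further is reachable.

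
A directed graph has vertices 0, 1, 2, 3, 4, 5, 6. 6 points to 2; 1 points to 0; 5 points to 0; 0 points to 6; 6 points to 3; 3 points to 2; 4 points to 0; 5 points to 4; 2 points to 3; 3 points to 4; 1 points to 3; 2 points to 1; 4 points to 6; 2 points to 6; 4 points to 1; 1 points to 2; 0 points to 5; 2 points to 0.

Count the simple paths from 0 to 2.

7

0→5→4→1→2
0→5→4→1→3→2
0→5→4→6→2
0→5→4→6→3→2
0→6→2
0→6→3→2
0→6→3→4→1→2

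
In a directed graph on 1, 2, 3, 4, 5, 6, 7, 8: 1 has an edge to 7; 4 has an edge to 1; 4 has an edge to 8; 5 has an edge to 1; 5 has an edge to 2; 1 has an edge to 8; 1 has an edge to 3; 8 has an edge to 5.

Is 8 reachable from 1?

Explore from 1.
Distance 1: reach 3, 7, 8.
Found 8.

Yes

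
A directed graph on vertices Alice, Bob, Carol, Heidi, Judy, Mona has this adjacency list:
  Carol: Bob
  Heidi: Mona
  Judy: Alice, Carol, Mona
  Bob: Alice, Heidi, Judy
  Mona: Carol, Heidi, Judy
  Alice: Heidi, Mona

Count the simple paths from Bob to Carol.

Bob→Alice→Heidi→Mona→Carol
Bob→Alice→Heidi→Mona→Judy→Carol
Bob→Alice→Mona→Carol
Bob→Alice→Mona→Judy→Carol
Bob→Heidi→Mona→Carol
Bob→Heidi→Mona→Judy→Carol
Bob→Judy→Alice→Heidi→Mona→Carol
Bob→Judy→Alice→Mona→Carol
Bob→Judy→Carol
Bob→Judy→Mona→Carol

10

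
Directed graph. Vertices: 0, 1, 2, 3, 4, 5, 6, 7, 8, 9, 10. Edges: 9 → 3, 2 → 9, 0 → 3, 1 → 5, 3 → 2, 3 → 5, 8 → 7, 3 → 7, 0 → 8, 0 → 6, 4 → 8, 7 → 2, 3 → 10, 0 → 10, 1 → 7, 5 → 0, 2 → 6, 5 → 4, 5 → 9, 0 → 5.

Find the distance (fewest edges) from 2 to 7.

Distance 0: 2.
Distance 1: 6, 9.
Distance 2: 3.
Distance 3: 5, 7, 10 — contains 7.

3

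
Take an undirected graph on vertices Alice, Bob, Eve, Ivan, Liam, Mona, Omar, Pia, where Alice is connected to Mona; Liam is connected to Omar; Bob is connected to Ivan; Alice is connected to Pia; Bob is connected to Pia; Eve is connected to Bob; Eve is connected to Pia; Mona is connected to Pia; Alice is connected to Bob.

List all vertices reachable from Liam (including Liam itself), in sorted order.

Liam, Omar

Start at Liam.
Its neighbours: Omar.
Nothing further is reachable.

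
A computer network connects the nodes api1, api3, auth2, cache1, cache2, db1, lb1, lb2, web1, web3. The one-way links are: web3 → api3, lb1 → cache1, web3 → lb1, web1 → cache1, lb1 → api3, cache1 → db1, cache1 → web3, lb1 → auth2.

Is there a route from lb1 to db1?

Explore from lb1.
Distance 1: reach api3, auth2, cache1.
Distance 2: reach db1, web3.
Found db1.

Yes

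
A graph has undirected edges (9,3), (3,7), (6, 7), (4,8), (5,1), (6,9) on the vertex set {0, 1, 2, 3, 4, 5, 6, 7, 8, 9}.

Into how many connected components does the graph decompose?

From 0: component {0}.
From 1: component {1, 5}.
From 2: component {2}.
From 3: component {3, 6, 7, 9}.
From 4: component {4, 8}.
That's 5 components.

5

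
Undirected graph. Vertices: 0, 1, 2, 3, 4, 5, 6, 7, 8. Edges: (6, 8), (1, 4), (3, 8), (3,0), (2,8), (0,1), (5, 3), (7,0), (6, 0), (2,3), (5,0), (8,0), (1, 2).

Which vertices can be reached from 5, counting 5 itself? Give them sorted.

0, 1, 2, 3, 4, 5, 6, 7, 8

Start at 5.
Its neighbours: 0, 3.
Then their neighbours: 1, 2, 6, 7, 8.
Then next layer: 4.
Every vertex is now reached.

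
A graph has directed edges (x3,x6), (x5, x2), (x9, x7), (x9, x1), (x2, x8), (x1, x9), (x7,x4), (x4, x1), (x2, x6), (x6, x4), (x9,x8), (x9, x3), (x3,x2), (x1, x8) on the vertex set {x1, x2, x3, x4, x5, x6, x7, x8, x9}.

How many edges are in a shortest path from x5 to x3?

Distance 0: x5.
Distance 1: x2.
Distance 2: x6, x8.
Distance 3: x4.
Distance 4: x1.
Distance 5: x9.
Distance 6: x3, x7 — contains x3.

6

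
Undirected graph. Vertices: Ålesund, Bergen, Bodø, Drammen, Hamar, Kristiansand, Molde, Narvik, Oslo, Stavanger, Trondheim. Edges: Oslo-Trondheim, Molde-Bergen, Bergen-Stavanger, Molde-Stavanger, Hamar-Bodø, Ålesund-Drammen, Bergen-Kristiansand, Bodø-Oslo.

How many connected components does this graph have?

4

From Ålesund: component {Ålesund, Drammen}.
From Bergen: component {Bergen, Kristiansand, Molde, Stavanger}.
From Bodø: component {Bodø, Hamar, Oslo, Trondheim}.
From Narvik: component {Narvik}.
That's 4 components.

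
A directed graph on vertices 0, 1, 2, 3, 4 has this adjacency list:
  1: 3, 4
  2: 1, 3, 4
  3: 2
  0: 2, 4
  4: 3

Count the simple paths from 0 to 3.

0→2→1→3
0→2→1→4→3
0→2→3
0→2→4→3
0→4→3

5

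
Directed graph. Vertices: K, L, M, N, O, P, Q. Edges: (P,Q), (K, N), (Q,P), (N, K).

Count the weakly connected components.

5

From K: component {K, N}.
From L: component {L}.
From M: component {M}.
From O: component {O}.
From P: component {P, Q}.
That's 5 components.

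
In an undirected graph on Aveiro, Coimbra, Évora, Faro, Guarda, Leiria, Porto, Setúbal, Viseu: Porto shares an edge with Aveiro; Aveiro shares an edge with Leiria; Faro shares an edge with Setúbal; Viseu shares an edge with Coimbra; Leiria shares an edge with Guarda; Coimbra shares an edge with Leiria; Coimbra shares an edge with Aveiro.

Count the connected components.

3

From Aveiro: component {Aveiro, Coimbra, Guarda, Leiria, Porto, Viseu}.
From Évora: component {Évora}.
From Faro: component {Faro, Setúbal}.
That's 3 components.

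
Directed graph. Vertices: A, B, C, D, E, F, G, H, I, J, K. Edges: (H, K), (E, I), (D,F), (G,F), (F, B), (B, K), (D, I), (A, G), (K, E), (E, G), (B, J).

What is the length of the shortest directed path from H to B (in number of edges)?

5

Distance 0: H.
Distance 1: K.
Distance 2: E.
Distance 3: G, I.
Distance 4: F.
Distance 5: B — contains B.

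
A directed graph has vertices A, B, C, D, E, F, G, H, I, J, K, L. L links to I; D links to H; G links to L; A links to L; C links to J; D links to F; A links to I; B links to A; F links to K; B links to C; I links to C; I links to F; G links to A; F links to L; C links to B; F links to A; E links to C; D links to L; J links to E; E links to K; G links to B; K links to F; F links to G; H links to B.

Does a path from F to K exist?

Explore from F.
Distance 1: reach A, G, K, L.
Found K.

Yes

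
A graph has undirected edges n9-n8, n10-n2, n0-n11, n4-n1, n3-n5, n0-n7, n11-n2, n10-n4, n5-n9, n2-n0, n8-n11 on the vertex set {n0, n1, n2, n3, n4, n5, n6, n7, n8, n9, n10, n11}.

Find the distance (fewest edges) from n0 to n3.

Distance 0: n0.
Distance 1: n2, n7, n11.
Distance 2: n8, n10.
Distance 3: n4, n9.
Distance 4: n1, n5.
Distance 5: n3 — contains n3.

5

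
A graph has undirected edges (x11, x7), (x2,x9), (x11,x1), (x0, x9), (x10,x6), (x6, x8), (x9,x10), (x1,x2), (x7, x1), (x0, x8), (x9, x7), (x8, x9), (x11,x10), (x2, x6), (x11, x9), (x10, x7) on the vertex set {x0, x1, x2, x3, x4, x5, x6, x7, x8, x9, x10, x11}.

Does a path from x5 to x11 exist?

No

x5 has no edges, so nothing is reachable from it.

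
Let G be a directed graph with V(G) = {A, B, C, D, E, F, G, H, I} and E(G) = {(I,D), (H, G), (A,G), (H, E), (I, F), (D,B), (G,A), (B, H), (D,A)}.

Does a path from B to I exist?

Explore from B.
Distance 1: reach H.
Distance 2: reach E, G.
Distance 3: reach A.
The search from B is exhausted; no directed path reaches I.

No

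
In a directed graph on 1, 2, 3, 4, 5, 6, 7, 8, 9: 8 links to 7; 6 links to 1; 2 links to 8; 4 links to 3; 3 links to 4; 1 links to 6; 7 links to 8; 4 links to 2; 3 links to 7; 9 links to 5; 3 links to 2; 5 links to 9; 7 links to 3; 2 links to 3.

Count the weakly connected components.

From 1: component {1, 6}.
From 2: component {2, 3, 4, 7, 8}.
From 5: component {5, 9}.
That's 3 components.

3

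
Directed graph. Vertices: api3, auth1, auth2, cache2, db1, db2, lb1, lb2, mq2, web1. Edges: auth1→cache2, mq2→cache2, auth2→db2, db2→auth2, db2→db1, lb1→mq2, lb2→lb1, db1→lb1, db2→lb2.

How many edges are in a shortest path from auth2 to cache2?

Distance 0: auth2.
Distance 1: db2.
Distance 2: db1, lb2.
Distance 3: lb1.
Distance 4: mq2.
Distance 5: cache2 — contains cache2.

5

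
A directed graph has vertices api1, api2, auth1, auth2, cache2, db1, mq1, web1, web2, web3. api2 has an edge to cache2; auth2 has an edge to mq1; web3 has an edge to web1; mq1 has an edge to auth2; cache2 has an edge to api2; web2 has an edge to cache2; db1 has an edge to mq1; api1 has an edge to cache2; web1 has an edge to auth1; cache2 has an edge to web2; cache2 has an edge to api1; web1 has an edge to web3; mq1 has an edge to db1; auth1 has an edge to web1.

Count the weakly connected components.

3

From api1: component {api1, api2, cache2, web2}.
From auth1: component {auth1, web1, web3}.
From auth2: component {auth2, db1, mq1}.
That's 3 components.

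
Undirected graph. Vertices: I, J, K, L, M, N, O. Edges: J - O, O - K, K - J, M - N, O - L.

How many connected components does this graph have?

3

From I: component {I}.
From J: component {J, K, L, O}.
From M: component {M, N}.
That's 3 components.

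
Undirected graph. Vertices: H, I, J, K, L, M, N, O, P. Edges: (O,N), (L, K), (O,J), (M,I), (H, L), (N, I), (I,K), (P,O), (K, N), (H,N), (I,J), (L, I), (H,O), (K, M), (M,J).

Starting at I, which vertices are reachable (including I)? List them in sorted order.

Start at I.
Its neighbours: J, K, L, M, N.
Then their neighbours: H, O.
Then next layer: P.
Every vertex is now reached.

H, I, J, K, L, M, N, O, P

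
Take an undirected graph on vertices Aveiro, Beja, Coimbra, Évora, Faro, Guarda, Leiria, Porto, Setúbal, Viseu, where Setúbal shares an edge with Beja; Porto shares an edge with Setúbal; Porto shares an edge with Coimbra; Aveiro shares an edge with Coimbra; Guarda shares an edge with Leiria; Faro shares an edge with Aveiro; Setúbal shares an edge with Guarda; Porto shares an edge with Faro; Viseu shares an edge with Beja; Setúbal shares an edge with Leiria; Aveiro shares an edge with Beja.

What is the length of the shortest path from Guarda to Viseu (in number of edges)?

Distance 0: Guarda.
Distance 1: Leiria, Setúbal.
Distance 2: Beja, Porto.
Distance 3: Aveiro, Coimbra, Faro, Viseu — contains Viseu.

3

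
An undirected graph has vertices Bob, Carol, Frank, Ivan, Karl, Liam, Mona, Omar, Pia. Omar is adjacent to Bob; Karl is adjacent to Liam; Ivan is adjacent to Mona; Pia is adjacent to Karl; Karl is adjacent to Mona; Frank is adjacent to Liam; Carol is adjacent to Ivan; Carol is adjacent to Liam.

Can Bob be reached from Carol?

Explore from Carol.
Distance 1: reach Ivan, Liam.
Distance 2: reach Frank, Karl, Mona.
Distance 3: reach Pia.
The search is exhausted without reaching Bob; it lies in a different component.

No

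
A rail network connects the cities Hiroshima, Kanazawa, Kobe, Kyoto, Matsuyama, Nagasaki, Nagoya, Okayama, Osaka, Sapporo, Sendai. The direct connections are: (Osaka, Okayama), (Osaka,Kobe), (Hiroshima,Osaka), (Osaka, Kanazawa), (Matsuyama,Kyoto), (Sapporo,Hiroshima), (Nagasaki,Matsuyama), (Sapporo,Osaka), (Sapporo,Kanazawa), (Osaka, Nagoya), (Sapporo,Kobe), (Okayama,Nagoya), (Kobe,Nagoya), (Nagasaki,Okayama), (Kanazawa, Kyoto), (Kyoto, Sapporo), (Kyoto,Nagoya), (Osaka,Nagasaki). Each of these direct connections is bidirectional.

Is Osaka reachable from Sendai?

No

Sendai has no edges, so nothing is reachable from it.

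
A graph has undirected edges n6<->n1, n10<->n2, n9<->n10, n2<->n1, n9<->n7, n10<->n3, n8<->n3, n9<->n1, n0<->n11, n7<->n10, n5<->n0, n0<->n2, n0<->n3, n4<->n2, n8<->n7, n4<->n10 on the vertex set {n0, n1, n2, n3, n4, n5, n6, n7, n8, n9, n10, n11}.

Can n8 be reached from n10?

Yes

Explore from n10.
Distance 1: reach n2, n3, n4, n7, n9.
Distance 2: reach n0, n1, n8.
Found n8.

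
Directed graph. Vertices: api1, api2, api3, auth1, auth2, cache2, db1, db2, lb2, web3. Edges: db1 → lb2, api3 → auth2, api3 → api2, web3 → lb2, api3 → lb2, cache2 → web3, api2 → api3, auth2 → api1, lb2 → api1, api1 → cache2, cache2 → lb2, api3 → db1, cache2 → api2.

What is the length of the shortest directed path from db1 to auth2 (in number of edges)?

6

Distance 0: db1.
Distance 1: lb2.
Distance 2: api1.
Distance 3: cache2.
Distance 4: api2, web3.
Distance 5: api3.
Distance 6: auth2 — contains auth2.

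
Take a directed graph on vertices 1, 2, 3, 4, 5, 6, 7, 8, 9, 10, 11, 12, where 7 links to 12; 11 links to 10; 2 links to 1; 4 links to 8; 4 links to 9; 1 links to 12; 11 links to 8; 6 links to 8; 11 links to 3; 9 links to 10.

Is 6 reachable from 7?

Explore from 7.
Distance 1: reach 12.
The search from 7 is exhausted; no directed path reaches 6.

No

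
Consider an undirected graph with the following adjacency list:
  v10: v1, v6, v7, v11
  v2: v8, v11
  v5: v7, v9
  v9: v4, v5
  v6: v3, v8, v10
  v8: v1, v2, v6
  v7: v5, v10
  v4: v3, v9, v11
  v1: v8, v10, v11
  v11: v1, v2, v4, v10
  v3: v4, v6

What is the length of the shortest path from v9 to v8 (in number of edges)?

Distance 0: v9.
Distance 1: v4, v5.
Distance 2: v3, v7, v11.
Distance 3: v1, v2, v6, v10.
Distance 4: v8 — contains v8.

4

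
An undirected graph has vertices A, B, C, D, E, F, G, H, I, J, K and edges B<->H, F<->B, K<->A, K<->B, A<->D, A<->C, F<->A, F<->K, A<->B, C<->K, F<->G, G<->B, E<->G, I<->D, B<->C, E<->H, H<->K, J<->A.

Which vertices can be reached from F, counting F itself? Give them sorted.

A, B, C, D, E, F, G, H, I, J, K

Start at F.
Its neighbours: A, B, G, K.
Then their neighbours: C, D, E, H, J.
Then next layer: I.
Every vertex is now reached.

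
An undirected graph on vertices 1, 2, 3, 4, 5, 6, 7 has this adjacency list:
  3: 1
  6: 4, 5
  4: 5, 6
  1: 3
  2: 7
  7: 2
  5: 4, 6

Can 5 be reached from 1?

Explore from 1.
Distance 1: reach 3.
The search is exhausted without reaching 5; it lies in a different component.

No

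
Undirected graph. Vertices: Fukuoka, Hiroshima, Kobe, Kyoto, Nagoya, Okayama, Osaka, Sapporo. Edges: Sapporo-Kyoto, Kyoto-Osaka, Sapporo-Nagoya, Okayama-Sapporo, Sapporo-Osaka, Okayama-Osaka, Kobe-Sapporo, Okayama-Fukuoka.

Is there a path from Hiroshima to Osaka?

No

Hiroshima has no edges, so nothing is reachable from it.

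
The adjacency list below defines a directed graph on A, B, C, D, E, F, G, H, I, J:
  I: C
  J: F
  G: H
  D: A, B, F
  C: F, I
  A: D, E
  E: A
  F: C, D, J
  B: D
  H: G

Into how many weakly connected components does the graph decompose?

2

From A: component {A, B, C, D, E, F, I, J}.
From G: component {G, H}.
That's 2 components.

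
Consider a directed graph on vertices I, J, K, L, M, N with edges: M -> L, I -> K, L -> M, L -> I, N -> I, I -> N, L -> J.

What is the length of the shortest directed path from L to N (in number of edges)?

Distance 0: L.
Distance 1: I, J, M.
Distance 2: K, N — contains N.

2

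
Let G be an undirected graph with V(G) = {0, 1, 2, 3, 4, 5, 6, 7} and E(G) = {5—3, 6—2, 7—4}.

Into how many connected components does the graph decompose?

From 0: component {0}.
From 1: component {1}.
From 2: component {2, 6}.
From 3: component {3, 5}.
From 4: component {4, 7}.
That's 5 components.

5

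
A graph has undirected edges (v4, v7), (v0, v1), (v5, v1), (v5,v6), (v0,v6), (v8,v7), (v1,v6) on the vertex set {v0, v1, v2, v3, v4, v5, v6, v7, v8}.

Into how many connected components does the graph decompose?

4

From v0: component {v0, v1, v5, v6}.
From v2: component {v2}.
From v3: component {v3}.
From v4: component {v4, v7, v8}.
That's 4 components.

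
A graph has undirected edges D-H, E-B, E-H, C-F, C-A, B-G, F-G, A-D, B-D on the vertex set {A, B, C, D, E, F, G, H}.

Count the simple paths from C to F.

C–A–D–B–G–F
C–A–D–H–E–B–G–F
C–F

3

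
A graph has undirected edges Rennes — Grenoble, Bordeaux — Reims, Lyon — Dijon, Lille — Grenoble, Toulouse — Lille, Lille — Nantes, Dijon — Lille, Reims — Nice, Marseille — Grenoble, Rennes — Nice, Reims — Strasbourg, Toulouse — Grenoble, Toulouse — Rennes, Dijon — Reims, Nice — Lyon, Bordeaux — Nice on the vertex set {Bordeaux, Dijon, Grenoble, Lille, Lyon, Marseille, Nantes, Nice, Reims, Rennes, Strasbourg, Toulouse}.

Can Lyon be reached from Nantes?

Explore from Nantes.
Distance 1: reach Lille.
Distance 2: reach Dijon, Grenoble, Toulouse.
Distance 3: reach Lyon, Marseille, Reims, Rennes.
Found Lyon.

Yes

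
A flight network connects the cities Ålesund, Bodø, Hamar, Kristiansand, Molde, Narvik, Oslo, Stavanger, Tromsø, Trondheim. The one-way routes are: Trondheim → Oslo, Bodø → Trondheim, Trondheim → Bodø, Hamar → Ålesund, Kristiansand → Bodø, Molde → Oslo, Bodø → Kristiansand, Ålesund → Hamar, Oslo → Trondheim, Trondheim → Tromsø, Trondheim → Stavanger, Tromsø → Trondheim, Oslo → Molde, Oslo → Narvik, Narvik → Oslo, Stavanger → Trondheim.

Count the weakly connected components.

From Ålesund: component {Ålesund, Hamar}.
From Bodø: component {Bodø, Kristiansand, Molde, Narvik, Oslo, Stavanger, Tromsø, Trondheim}.
That's 2 components.

2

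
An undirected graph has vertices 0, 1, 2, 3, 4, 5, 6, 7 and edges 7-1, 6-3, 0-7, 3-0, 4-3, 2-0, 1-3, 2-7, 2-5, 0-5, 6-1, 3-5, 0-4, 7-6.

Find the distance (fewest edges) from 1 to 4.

2

Distance 0: 1.
Distance 1: 3, 6, 7.
Distance 2: 0, 2, 4, 5 — contains 4.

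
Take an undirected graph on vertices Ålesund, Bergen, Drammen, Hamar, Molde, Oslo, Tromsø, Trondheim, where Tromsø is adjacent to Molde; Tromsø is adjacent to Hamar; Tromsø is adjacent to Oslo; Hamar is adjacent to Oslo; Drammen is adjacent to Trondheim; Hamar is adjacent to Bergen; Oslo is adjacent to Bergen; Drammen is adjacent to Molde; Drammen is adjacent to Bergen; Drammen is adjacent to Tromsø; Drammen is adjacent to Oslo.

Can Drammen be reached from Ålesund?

No

Ålesund has no edges, so nothing is reachable from it.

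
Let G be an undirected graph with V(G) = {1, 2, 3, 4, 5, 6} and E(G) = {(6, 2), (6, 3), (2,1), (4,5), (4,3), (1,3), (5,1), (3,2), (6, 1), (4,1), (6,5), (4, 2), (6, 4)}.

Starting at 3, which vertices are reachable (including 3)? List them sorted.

1, 2, 3, 4, 5, 6

Start at 3.
Its neighbours: 1, 2, 4, 6.
Then their neighbours: 5.
Every vertex is now reached.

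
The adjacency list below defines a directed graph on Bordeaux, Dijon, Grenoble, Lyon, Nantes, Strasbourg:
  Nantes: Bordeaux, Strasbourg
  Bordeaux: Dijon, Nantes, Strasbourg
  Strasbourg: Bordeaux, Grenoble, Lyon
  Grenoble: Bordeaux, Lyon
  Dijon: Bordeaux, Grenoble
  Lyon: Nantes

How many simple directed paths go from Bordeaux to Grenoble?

Bordeaux→Dijon→Grenoble
Bordeaux→Nantes→Strasbourg→Grenoble
Bordeaux→Strasbourg→Grenoble

3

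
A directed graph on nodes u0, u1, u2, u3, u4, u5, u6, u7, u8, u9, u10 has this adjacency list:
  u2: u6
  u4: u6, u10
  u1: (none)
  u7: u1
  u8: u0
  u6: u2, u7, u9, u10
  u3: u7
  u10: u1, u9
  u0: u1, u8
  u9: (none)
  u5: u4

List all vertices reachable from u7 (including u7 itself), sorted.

Start at u7.
Its neighbours: u1.
Nothing further is reachable.

u1, u7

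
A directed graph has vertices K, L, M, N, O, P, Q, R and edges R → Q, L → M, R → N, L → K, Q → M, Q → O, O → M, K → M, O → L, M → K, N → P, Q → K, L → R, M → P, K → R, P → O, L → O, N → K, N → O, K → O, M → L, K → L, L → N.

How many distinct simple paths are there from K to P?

K→L→M→P
K→L→N→O→M→P
K→L→N→P
K→L→O→M→P
K→L→R→N→O→M→P
K→L→R→N→P
K→L→R→Q→M→P
K→L→R→Q→O→M→P
... and 19 more.

27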